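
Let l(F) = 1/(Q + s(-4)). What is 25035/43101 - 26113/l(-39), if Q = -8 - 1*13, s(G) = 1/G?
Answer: 31889098415/57468 ≈ 5.5490e+5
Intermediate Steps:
Q = -21 (Q = -8 - 13 = -21)
l(F) = -4/85 (l(F) = 1/(-21 + 1/(-4)) = 1/(-21 - 1/4) = 1/(-85/4) = -4/85)
25035/43101 - 26113/l(-39) = 25035/43101 - 26113/(-4/85) = 25035*(1/43101) - 26113*(-85/4) = 8345/14367 + 2219605/4 = 31889098415/57468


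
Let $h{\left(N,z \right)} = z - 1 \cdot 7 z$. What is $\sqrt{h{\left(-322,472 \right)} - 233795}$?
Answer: $i \sqrt{236627} \approx 486.44 i$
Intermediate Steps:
$h{\left(N,z \right)} = - 6 z$ ($h{\left(N,z \right)} = z - 7 z = - 6 z$)
$\sqrt{h{\left(-322,472 \right)} - 233795} = \sqrt{\left(-6\right) 472 - 233795} = \sqrt{-2832 - 233795} = \sqrt{-236627} = i \sqrt{236627}$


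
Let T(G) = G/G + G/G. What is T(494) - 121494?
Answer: -121492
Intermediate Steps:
T(G) = 2 (T(G) = 1 + 1 = 2)
T(494) - 121494 = 2 - 121494 = -121492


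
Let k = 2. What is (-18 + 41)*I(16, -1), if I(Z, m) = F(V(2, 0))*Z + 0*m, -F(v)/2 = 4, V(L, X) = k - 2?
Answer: -2944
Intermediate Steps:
V(L, X) = 0 (V(L, X) = 2 - 2 = 0)
F(v) = -8 (F(v) = -2*4 = -8)
I(Z, m) = -8*Z (I(Z, m) = -8*Z + 0*m = -8*Z + 0 = -8*Z)
(-18 + 41)*I(16, -1) = (-18 + 41)*(-8*16) = 23*(-128) = -2944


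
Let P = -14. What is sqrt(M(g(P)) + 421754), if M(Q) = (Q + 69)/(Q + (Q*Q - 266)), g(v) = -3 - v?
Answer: sqrt(1893251026)/67 ≈ 649.43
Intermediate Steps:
M(Q) = (69 + Q)/(-266 + Q + Q**2) (M(Q) = (69 + Q)/(Q + (Q**2 - 266)) = (69 + Q)/(Q + (-266 + Q**2)) = (69 + Q)/(-266 + Q + Q**2))
sqrt(M(g(P)) + 421754) = sqrt((69 + (-3 - 1*(-14)))/(-266 + (-3 - 1*(-14)) + (-3 - 1*(-14))**2) + 421754) = sqrt((69 + (-3 + 14))/(-266 + (-3 + 14) + (-3 + 14)**2) + 421754) = sqrt((69 + 11)/(-266 + 11 + 11**2) + 421754) = sqrt(80/(-266 + 11 + 121) + 421754) = sqrt(80/(-134) + 421754) = sqrt(-1/134*80 + 421754) = sqrt(-40/67 + 421754) = sqrt(28257478/67) = sqrt(1893251026)/67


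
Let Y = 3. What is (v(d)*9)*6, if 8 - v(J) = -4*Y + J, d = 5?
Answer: 810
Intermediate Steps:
v(J) = 20 - J (v(J) = 8 - (-4*3 + J) = 8 - (-12 + J) = 8 + (12 - J) = 20 - J)
(v(d)*9)*6 = ((20 - 1*5)*9)*6 = ((20 - 5)*9)*6 = (15*9)*6 = 135*6 = 810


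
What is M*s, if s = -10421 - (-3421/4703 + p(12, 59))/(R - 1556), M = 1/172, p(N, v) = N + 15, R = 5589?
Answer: -197657304339/3262358228 ≈ -60.587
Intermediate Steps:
p(N, v) = 15 + N
M = 1/172 ≈ 0.0058140
s = -197657304339/18967199 (s = -10421 - (-3421/4703 + (15 + 12))/(5589 - 1556) = -10421 - (-3421*1/4703 + 27)/4033 = -10421 - (-3421/4703 + 27)/4033 = -10421 - 123560/(4703*4033) = -10421 - 1*123560/18967199 = -10421 - 123560/18967199 = -197657304339/18967199 ≈ -10421.)
M*s = (1/172)*(-197657304339/18967199) = -197657304339/3262358228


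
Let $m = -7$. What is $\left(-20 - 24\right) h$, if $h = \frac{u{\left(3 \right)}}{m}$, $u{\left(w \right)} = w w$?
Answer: $\frac{396}{7} \approx 56.571$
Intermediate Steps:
$u{\left(w \right)} = w^{2}$
$h = - \frac{9}{7}$ ($h = \frac{3^{2}}{-7} = 9 \left(- \frac{1}{7}\right) = - \frac{9}{7} \approx -1.2857$)
$\left(-20 - 24\right) h = \left(-20 - 24\right) \left(- \frac{9}{7}\right) = \left(-44\right) \left(- \frac{9}{7}\right) = \frac{396}{7}$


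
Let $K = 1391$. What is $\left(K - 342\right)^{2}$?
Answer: $1100401$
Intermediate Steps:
$\left(K - 342\right)^{2} = \left(1391 - 342\right)^{2} = 1049^{2} = 1100401$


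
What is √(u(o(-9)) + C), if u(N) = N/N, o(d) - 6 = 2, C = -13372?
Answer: I*√13371 ≈ 115.63*I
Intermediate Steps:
o(d) = 8 (o(d) = 6 + 2 = 8)
u(N) = 1
√(u(o(-9)) + C) = √(1 - 13372) = √(-13371) = I*√13371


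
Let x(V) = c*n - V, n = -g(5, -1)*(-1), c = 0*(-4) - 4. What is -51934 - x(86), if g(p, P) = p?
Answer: -51828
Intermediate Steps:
c = -4 (c = 0 - 4 = -4)
n = 5 (n = -1*5*(-1) = -5*(-1) = 5)
x(V) = -20 - V (x(V) = -4*5 - V = -20 - V)
-51934 - x(86) = -51934 - (-20 - 1*86) = -51934 - (-20 - 86) = -51934 - 1*(-106) = -51934 + 106 = -51828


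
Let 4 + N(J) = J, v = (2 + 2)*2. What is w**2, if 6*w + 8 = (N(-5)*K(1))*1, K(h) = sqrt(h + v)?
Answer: 1225/36 ≈ 34.028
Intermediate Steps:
v = 8 (v = 4*2 = 8)
N(J) = -4 + J
K(h) = sqrt(8 + h) (K(h) = sqrt(h + 8) = sqrt(8 + h))
w = -35/6 (w = -4/3 + (((-4 - 5)*sqrt(8 + 1))*1)/6 = -4/3 + (-9*sqrt(9)*1)/6 = -4/3 + (-9*3*1)/6 = -4/3 + (-27*1)/6 = -4/3 + (1/6)*(-27) = -4/3 - 9/2 = -35/6 ≈ -5.8333)
w**2 = (-35/6)**2 = 1225/36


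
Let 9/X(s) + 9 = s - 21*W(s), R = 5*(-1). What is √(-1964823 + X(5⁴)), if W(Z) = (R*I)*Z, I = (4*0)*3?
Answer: I*√186390967686/308 ≈ 1401.7*I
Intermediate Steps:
R = -5
I = 0 (I = 0*3 = 0)
W(Z) = 0 (W(Z) = (-5*0)*Z = 0*Z = 0)
X(s) = 9/(-9 + s) (X(s) = 9/(-9 + (s - 21*0)) = 9/(-9 + (s + 0)) = 9/(-9 + s))
√(-1964823 + X(5⁴)) = √(-1964823 + 9/(-9 + 5⁴)) = √(-1964823 + 9/(-9 + 625)) = √(-1964823 + 9/616) = √(-1210330959/616) = I*√186390967686/308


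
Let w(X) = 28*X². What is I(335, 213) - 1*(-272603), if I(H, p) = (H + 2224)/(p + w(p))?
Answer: 115451460398/423515 ≈ 2.7260e+5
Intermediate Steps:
I(H, p) = (2224 + H)/(p + 28*p²) (I(H, p) = (H + 2224)/(p + 28*p²) = (2224 + H)/(p + 28*p²))
I(335, 213) - 1*(-272603) = (2224 + 335)/(213*(1 + 28*213)) - 1*(-272603) = (1/213)*2559/(1 + 5964) + 272603 = (1/213)*2559/5965 + 272603 = (1/213)*(1/5965)*2559 + 272603 = 853/423515 + 272603 = 115451460398/423515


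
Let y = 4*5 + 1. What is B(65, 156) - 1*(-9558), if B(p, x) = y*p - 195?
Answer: 10728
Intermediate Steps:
y = 21 (y = 20 + 1 = 21)
B(p, x) = -195 + 21*p (B(p, x) = 21*p - 195 = -195 + 21*p)
B(65, 156) - 1*(-9558) = (-195 + 21*65) - 1*(-9558) = (-195 + 1365) + 9558 = 1170 + 9558 = 10728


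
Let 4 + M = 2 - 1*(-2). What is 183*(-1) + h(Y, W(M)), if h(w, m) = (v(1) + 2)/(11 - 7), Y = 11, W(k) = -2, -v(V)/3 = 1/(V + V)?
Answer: -1463/8 ≈ -182.88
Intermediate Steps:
v(V) = -3/(2*V) (v(V) = -3/(V + V) = -3*1/(2*V) = -3/(2*V))
M = 0 (M = -4 + (2 - 1*(-2)) = -4 + (2 + 2) = -4 + 4 = 0)
h(w, m) = ⅛ (h(w, m) = (-3/2/1 + 2)/(11 - 7) = (-3/2*1 + 2)/4 = (-3/2 + 2)*(¼) = (½)*(¼) = ⅛)
183*(-1) + h(Y, W(M)) = 183*(-1) + ⅛ = -183 + ⅛ = -1463/8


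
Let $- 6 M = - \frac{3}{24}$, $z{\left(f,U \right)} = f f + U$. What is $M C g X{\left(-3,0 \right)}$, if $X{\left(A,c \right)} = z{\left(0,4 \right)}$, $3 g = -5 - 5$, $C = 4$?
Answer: $- \frac{10}{9} \approx -1.1111$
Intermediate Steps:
$g = - \frac{10}{3}$ ($g = \frac{-5 - 5}{3} = \frac{1}{3} \left(-10\right) = - \frac{10}{3} \approx -3.3333$)
$z{\left(f,U \right)} = U + f^{2}$ ($z{\left(f,U \right)} = f^{2} + U = U + f^{2}$)
$X{\left(A,c \right)} = 4$ ($X{\left(A,c \right)} = 4 + 0^{2} = 4 + 0 = 4$)
$M = \frac{1}{48}$ ($M = - \frac{\left(-3\right) \frac{1}{24}}{6} = \left(- \frac{1}{6}\right) \left(- \frac{1}{8}\right) = \frac{1}{48} \approx 0.020833$)
$M C g X{\left(-3,0 \right)} = \frac{4 \left(- \frac{10}{3}\right)}{48} \cdot 4 = \frac{1}{48} \left(- \frac{40}{3}\right) 4 = \left(- \frac{5}{18}\right) 4 = - \frac{10}{9}$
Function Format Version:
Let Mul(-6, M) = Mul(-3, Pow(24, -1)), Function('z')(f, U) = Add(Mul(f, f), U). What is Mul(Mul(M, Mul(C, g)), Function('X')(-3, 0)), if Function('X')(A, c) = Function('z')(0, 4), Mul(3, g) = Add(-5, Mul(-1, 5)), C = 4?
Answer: Rational(-10, 9) ≈ -1.1111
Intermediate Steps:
g = Rational(-10, 3) (g = Mul(Rational(1, 3), Add(-5, Mul(-1, 5))) = Mul(Rational(1, 3), Add(-5, -5)) = Mul(Rational(1, 3), -10) = Rational(-10, 3) ≈ -3.3333)
Function('z')(f, U) = Add(U, Pow(f, 2)) (Function('z')(f, U) = Add(Pow(f, 2), U) = Add(U, Pow(f, 2)))
Function('X')(A, c) = 4 (Function('X')(A, c) = Add(4, Pow(0, 2)) = Add(4, 0) = 4)
M = Rational(1, 48) (M = Mul(Rational(-1, 6), Mul(-3, Pow(24, -1))) = Mul(Rational(-1, 6), Mul(-3, Rational(1, 24))) = Mul(Rational(-1, 6), Rational(-1, 8)) = Rational(1, 48) ≈ 0.020833)
Mul(Mul(M, Mul(C, g)), Function('X')(-3, 0)) = Mul(Mul(Rational(1, 48), Mul(4, Rational(-10, 3))), 4) = Mul(Mul(Rational(1, 48), Rational(-40, 3)), 4) = Mul(Rational(-5, 18), 4) = Rational(-10, 9)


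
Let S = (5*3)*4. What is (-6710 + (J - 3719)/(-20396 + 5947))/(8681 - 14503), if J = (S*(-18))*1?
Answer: 96947991/84122078 ≈ 1.1525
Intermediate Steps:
S = 60 (S = 15*4 = 60)
J = -1080 (J = (60*(-18))*1 = -1080*1 = -1080)
(-6710 + (J - 3719)/(-20396 + 5947))/(8681 - 14503) = (-6710 + (-1080 - 3719)/(-20396 + 5947))/(8681 - 14503) = (-6710 - 4799/(-14449))/(-5822) = (-6710 - 4799*(-1/14449))*(-1/5822) = (-6710 + 4799/14449)*(-1/5822) = -96947991/14449*(-1/5822) = 96947991/84122078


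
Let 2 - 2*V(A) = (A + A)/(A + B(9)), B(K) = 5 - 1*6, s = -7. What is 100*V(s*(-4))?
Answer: -100/27 ≈ -3.7037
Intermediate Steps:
B(K) = -1 (B(K) = 5 - 6 = -1)
V(A) = 1 - A/(-1 + A) (V(A) = 1 - (A + A)/(2*(A - 1)) = 1 - 2*A/(2*(-1 + A)) = 1 - A/(-1 + A))
100*V(s*(-4)) = 100*(-1/(-1 - 7*(-4))) = 100*(-1/(-1 + 28)) = 100*(-1/27) = -100/27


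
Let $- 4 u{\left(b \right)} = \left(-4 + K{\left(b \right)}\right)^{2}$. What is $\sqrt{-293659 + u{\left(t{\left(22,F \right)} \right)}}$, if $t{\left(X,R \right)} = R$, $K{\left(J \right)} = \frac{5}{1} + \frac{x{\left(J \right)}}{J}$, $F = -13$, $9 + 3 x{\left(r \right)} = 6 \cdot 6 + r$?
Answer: $\frac{i \sqrt{1786621981}}{78} \approx 541.9 i$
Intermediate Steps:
$x{\left(r \right)} = 9 + \frac{r}{3}$ ($x{\left(r \right)} = -3 + \frac{6 \cdot 6 + r}{3} = -3 + \frac{36 + r}{3} = -3 + \left(12 + \frac{r}{3}\right) = 9 + \frac{r}{3}$)
$K{\left(J \right)} = 5 + \frac{9 + \frac{J}{3}}{J}$ ($K{\left(J \right)} = \frac{5}{1} + \frac{9 + \frac{J}{3}}{J} = 5 \cdot 1 + \frac{9 + \frac{J}{3}}{J} = 5 + \frac{9 + \frac{J}{3}}{J}$)
$u{\left(b \right)} = - \frac{\left(\frac{4}{3} + \frac{9}{b}\right)^{2}}{4}$ ($u{\left(b \right)} = - \frac{\left(-4 + \left(\frac{16}{3} + \frac{9}{b}\right)\right)^{2}}{4} = - \frac{\left(\frac{4}{3} + \frac{9}{b}\right)^{2}}{4}$)
$\sqrt{-293659 + u{\left(t{\left(22,F \right)} \right)}} = \sqrt{-293659 - \frac{\left(27 + 4 \left(-13\right)\right)^{2}}{36 \cdot 169}} = \sqrt{-293659 - \frac{\left(27 - 52\right)^{2}}{6084}} = \sqrt{-293659 - \frac{\left(-25\right)^{2}}{6084}} = \sqrt{-293659 - \frac{1}{6084} \cdot 625} = \sqrt{-293659 - \frac{625}{6084}} = \sqrt{- \frac{1786621981}{6084}} = \frac{i \sqrt{1786621981}}{78}$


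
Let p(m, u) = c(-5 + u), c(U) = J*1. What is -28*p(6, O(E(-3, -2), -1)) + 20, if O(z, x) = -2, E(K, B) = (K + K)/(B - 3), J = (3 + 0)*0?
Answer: 20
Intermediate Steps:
J = 0 (J = 3*0 = 0)
E(K, B) = 2*K/(-3 + B) (E(K, B) = (2*K)/(-3 + B) = 2*K/(-3 + B))
c(U) = 0 (c(U) = 0*1 = 0)
p(m, u) = 0
-28*p(6, O(E(-3, -2), -1)) + 20 = -28*0 + 20 = 0 + 20 = 20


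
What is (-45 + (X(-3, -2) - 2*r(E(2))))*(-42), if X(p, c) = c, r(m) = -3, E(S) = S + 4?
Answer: 1722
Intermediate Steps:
E(S) = 4 + S
(-45 + (X(-3, -2) - 2*r(E(2))))*(-42) = (-45 + (-2 - 2*(-3)))*(-42) = (-45 + (-2 + 6))*(-42) = (-45 + 4)*(-42) = -41*(-42) = 1722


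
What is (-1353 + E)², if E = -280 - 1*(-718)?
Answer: 837225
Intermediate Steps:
E = 438 (E = -280 + 718 = 438)
(-1353 + E)² = (-1353 + 438)² = (-915)² = 837225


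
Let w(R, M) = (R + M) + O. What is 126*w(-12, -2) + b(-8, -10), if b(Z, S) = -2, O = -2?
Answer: -2018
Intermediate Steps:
w(R, M) = -2 + M + R (w(R, M) = (R + M) - 2 = (M + R) - 2 = -2 + M + R)
126*w(-12, -2) + b(-8, -10) = 126*(-2 - 2 - 12) - 2 = 126*(-16) - 2 = -2016 - 2 = -2018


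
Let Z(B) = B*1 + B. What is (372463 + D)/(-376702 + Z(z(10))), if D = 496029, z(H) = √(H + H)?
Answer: -81790668346/35476099181 - 868492*√5/35476099181 ≈ -2.3056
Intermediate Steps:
z(H) = √2*√H (z(H) = √(2*H) = √2*√H)
Z(B) = 2*B (Z(B) = B + B = 2*B)
(372463 + D)/(-376702 + Z(z(10))) = (372463 + 496029)/(-376702 + 2*(√2*√10)) = 868492/(-376702 + 2*(2*√5)) = 868492/(-376702 + 4*√5)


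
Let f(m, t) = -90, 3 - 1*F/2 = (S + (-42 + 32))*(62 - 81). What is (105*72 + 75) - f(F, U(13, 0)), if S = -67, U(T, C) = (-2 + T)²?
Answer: 7725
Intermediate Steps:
F = -2920 (F = 6 - 2*(-67 + (-42 + 32))*(62 - 81) = 6 - 2*(-67 - 10)*(-19) = 6 - (-154)*(-19) = 6 - 2*1463 = 6 - 2926 = -2920)
(105*72 + 75) - f(F, U(13, 0)) = (105*72 + 75) - 1*(-90) = (7560 + 75) + 90 = 7635 + 90 = 7725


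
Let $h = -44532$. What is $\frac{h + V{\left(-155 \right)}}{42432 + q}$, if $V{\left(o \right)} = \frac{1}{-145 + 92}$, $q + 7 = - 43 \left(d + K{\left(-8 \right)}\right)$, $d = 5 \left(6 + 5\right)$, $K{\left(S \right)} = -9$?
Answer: $- \frac{2360197}{2143691} \approx -1.101$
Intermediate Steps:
$d = 55$ ($d = 5 \cdot 11 = 55$)
$q = -1985$ ($q = -7 - 43 \left(55 - 9\right) = -7 - 1978 = -1985$)
$V{\left(o \right)} = - \frac{1}{53}$ ($V{\left(o \right)} = \frac{1}{-53} = - \frac{1}{53}$)
$\frac{h + V{\left(-155 \right)}}{42432 + q} = \frac{-44532 - \frac{1}{53}}{42432 - 1985} = - \frac{2360197}{53 \cdot 40447} = \left(- \frac{2360197}{53}\right) \frac{1}{40447} = - \frac{2360197}{2143691}$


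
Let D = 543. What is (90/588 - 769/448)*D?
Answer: -2662329/3136 ≈ -848.96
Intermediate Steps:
(90/588 - 769/448)*D = (90/588 - 769/448)*543 = (90*(1/588) - 769*1/448)*543 = (15/98 - 769/448)*543 = -4903/3136*543 = -2662329/3136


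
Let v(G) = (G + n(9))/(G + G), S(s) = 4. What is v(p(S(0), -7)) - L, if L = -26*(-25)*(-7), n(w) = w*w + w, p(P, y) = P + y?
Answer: 9071/2 ≈ 4535.5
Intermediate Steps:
n(w) = w + w² (n(w) = w² + w = w + w²)
v(G) = (90 + G)/(2*G) (v(G) = (G + 9*(1 + 9))/(G + G) = (G + 9*10)/((2*G)) = (G + 90)*(1/(2*G)) = (90 + G)*(1/(2*G)) = (90 + G)/(2*G))
L = -4550 (L = 650*(-7) = -4550)
v(p(S(0), -7)) - L = (90 + (4 - 7))/(2*(4 - 7)) - 1*(-4550) = (½)*(90 - 3)/(-3) + 4550 = (½)*(-⅓)*87 + 4550 = -29/2 + 4550 = 9071/2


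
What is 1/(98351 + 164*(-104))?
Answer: 1/81295 ≈ 1.2301e-5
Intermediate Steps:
1/(98351 + 164*(-104)) = 1/(98351 - 17056) = 1/81295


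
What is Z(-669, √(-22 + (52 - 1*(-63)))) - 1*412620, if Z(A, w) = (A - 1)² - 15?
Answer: 36265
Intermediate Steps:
Z(A, w) = -15 + (-1 + A)² (Z(A, w) = (-1 + A)² - 15 = -15 + (-1 + A)²)
Z(-669, √(-22 + (52 - 1*(-63)))) - 1*412620 = (-15 + (-1 - 669)²) - 1*412620 = (-15 + (-670)²) - 412620 = (-15 + 448900) - 412620 = 448885 - 412620 = 36265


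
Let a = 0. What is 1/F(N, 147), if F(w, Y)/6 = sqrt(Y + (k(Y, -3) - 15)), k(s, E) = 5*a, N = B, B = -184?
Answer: sqrt(33)/396 ≈ 0.014506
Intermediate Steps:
N = -184
k(s, E) = 0 (k(s, E) = 5*0 = 0)
F(w, Y) = 6*sqrt(-15 + Y) (F(w, Y) = 6*sqrt(Y + (0 - 15)) = 6*sqrt(Y - 15) = 6*sqrt(-15 + Y))
1/F(N, 147) = 1/(6*sqrt(-15 + 147)) = 1/(6*sqrt(132)) = 1/(6*(2*sqrt(33))) = 1/(12*sqrt(33)) = sqrt(33)/396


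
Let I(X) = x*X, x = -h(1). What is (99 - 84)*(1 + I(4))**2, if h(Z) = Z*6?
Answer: 7935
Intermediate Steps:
h(Z) = 6*Z
x = -6 ≈ -6.0000
I(X) = -6*X
(99 - 84)*(1 + I(4))**2 = (99 - 84)*(1 - 6*4)**2 = 15*(1 - 24)**2 = 15*(-23)**2 = 15*529 = 7935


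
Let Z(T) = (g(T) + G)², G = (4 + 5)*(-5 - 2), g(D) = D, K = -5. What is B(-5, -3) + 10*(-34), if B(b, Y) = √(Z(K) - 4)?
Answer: -340 + 2*√1155 ≈ -272.03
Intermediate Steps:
G = -63 (G = 9*(-7) = -63)
Z(T) = (-63 + T)² (Z(T) = (T - 63)² = (-63 + T)²)
B(b, Y) = 2*√1155 (B(b, Y) = √((-63 - 5)² - 4) = √((-68)² - 4) = √(4624 - 4) = √4620 = 2*√1155)
B(-5, -3) + 10*(-34) = 2*√1155 + 10*(-34) = 2*√1155 - 340 = -340 + 2*√1155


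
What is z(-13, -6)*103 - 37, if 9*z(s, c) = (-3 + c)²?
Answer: 890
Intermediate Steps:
z(s, c) = (-3 + c)²/9
z(-13, -6)*103 - 37 = ((-3 - 6)²/9)*103 - 37 = ((⅑)*(-9)²)*103 - 37 = ((⅑)*81)*103 - 37 = 9*103 - 37 = 927 - 37 = 890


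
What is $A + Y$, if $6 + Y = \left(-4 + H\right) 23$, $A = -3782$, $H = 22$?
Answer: $-3374$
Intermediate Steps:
$Y = 408$ ($Y = -6 + \left(-4 + 22\right) 23 = -6 + 18 \cdot 23 = -6 + 414 = 408$)
$A + Y = -3782 + 408 = -3374$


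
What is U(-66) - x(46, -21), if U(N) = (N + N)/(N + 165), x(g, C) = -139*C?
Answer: -8761/3 ≈ -2920.3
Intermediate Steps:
U(N) = 2*N/(165 + N) (U(N) = (2*N)/(165 + N) = 2*N/(165 + N))
U(-66) - x(46, -21) = 2*(-66)/(165 - 66) - (-139)*(-21) = 2*(-66)/99 - 1*2919 = 2*(-66)*(1/99) - 2919 = -4/3 - 2919 = -8761/3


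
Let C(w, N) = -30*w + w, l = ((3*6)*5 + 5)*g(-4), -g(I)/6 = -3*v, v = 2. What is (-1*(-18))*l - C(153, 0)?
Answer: 65997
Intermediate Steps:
g(I) = 36 (g(I) = -(-18)*2 = -6*(-6) = 36)
l = 3420 (l = ((3*6)*5 + 5)*36 = (18*5 + 5)*36 = (90 + 5)*36 = 95*36 = 3420)
C(w, N) = -29*w
(-1*(-18))*l - C(153, 0) = -1*(-18)*3420 - (-29)*153 = 18*3420 - 1*(-4437) = 61560 + 4437 = 65997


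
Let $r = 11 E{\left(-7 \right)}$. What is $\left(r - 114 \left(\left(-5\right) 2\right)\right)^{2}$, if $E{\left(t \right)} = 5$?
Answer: $1428025$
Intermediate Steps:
$r = 55$ ($r = 11 \cdot 5 = 55$)
$\left(r - 114 \left(\left(-5\right) 2\right)\right)^{2} = \left(55 - 114 \left(\left(-5\right) 2\right)\right)^{2} = \left(55 - -1140\right)^{2} = \left(55 + 1140\right)^{2} = 1195^{2} = 1428025$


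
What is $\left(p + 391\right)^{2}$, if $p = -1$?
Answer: $152100$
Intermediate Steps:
$\left(p + 391\right)^{2} = \left(-1 + 391\right)^{2} = 390^{2} = 152100$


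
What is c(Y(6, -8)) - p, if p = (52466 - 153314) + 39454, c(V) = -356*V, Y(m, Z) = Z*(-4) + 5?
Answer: 48222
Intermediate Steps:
Y(m, Z) = 5 - 4*Z (Y(m, Z) = -4*Z + 5 = 5 - 4*Z)
p = -61394 (p = -100848 + 39454 = -61394)
c(Y(6, -8)) - p = -356*(5 - 4*(-8)) - 1*(-61394) = -356*(5 + 32) + 61394 = -356*37 + 61394 = -13172 + 61394 = 48222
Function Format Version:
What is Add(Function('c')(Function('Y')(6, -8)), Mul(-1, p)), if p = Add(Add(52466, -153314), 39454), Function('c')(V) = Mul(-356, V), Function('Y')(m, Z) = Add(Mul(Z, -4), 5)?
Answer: 48222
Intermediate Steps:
Function('Y')(m, Z) = Add(5, Mul(-4, Z)) (Function('Y')(m, Z) = Add(Mul(-4, Z), 5) = Add(5, Mul(-4, Z)))
p = -61394 (p = Add(-100848, 39454) = -61394)
Add(Function('c')(Function('Y')(6, -8)), Mul(-1, p)) = Add(Mul(-356, Add(5, Mul(-4, -8))), Mul(-1, -61394)) = Add(Mul(-356, Add(5, 32)), 61394) = Add(Mul(-356, 37), 61394) = Add(-13172, 61394) = 48222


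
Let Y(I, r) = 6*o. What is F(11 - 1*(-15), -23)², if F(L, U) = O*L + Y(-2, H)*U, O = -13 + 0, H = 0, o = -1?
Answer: 40000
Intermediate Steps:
Y(I, r) = -6 (Y(I, r) = 6*(-1) = -6)
O = -13
F(L, U) = -13*L - 6*U
F(11 - 1*(-15), -23)² = (-13*(11 - 1*(-15)) - 6*(-23))² = (-13*(11 + 15) + 138)² = (-13*26 + 138)² = (-338 + 138)² = (-200)² = 40000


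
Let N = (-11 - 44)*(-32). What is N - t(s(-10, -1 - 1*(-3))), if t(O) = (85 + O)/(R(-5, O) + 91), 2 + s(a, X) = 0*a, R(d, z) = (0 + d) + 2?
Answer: 154797/88 ≈ 1759.1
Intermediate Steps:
R(d, z) = 2 + d (R(d, z) = d + 2 = 2 + d)
s(a, X) = -2 (s(a, X) = -2 + 0*a = -2 + 0 = -2)
t(O) = 85/88 + O/88 (t(O) = (85 + O)/((2 - 5) + 91) = (85 + O)/(-3 + 91) = (85 + O)/88 = (85 + O)*(1/88) = 85/88 + O/88)
N = 1760 (N = -55*(-32) = 1760)
N - t(s(-10, -1 - 1*(-3))) = 1760 - (85/88 + (1/88)*(-2)) = 1760 - (85/88 - 1/44) = 1760 - 1*83/88 = 1760 - 83/88 = 154797/88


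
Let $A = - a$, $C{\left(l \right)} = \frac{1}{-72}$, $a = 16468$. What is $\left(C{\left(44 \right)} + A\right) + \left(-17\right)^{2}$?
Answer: $- \frac{1164889}{72} \approx -16179.0$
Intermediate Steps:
$C{\left(l \right)} = - \frac{1}{72}$
$A = -16468$ ($A = \left(-1\right) 16468 = -16468$)
$\left(C{\left(44 \right)} + A\right) + \left(-17\right)^{2} = \left(- \frac{1}{72} - 16468\right) + \left(-17\right)^{2} = - \frac{1185697}{72} + 289 = - \frac{1164889}{72}$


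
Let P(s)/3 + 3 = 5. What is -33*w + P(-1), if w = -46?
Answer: 1524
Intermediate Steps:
P(s) = 6 (P(s) = -9 + 3*5 = -9 + 15 = 6)
-33*w + P(-1) = -33*(-46) + 6 = 1518 + 6 = 1524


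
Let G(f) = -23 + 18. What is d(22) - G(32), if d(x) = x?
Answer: 27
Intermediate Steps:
G(f) = -5
d(22) - G(32) = 22 - 1*(-5) = 22 + 5 = 27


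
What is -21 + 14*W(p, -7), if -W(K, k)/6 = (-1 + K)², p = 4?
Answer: -777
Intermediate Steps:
W(K, k) = -6*(-1 + K)²
-21 + 14*W(p, -7) = -21 + 14*(-6*(-1 + 4)²) = -21 + 14*(-6*3²) = -21 + 14*(-6*9) = -21 + 14*(-54) = -21 - 756 = -777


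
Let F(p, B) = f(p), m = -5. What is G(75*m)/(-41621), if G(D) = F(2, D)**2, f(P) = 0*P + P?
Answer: -4/41621 ≈ -9.6105e-5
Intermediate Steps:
f(P) = P (f(P) = 0 + P = P)
F(p, B) = p
G(D) = 4 (G(D) = 2**2 = 4)
G(75*m)/(-41621) = 4/(-41621) = 4*(-1/41621) = -4/41621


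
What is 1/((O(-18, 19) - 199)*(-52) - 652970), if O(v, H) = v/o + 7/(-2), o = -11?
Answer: -11/7067776 ≈ -1.5564e-6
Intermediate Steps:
O(v, H) = -7/2 - v/11 (O(v, H) = v/(-11) + 7/(-2) = v*(-1/11) + 7*(-½) = -v/11 - 7/2 = -7/2 - v/11)
1/((O(-18, 19) - 199)*(-52) - 652970) = 1/(((-7/2 - 1/11*(-18)) - 199)*(-52) - 652970) = 1/(((-7/2 + 18/11) - 199)*(-52) - 652970) = 1/((-41/22 - 199)*(-52) - 652970) = 1/(-4419/22*(-52) - 652970) = 1/(114894/11 - 652970) = 1/(-7067776/11) = -11/7067776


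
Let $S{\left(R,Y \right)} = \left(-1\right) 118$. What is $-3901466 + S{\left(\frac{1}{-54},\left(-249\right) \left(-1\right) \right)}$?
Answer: $-3901584$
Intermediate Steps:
$S{\left(R,Y \right)} = -118$
$-3901466 + S{\left(\frac{1}{-54},\left(-249\right) \left(-1\right) \right)} = -3901466 - 118 = -3901584$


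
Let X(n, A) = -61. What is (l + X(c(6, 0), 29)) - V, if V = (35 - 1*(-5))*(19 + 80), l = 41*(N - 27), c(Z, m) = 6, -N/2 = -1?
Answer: -5046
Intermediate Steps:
N = 2 (N = -2*(-1) = 2)
l = -1025 (l = 41*(2 - 27) = 41*(-25) = -1025)
V = 3960 (V = (35 + 5)*99 = 40*99 = 3960)
(l + X(c(6, 0), 29)) - V = (-1025 - 61) - 1*3960 = -1086 - 3960 = -5046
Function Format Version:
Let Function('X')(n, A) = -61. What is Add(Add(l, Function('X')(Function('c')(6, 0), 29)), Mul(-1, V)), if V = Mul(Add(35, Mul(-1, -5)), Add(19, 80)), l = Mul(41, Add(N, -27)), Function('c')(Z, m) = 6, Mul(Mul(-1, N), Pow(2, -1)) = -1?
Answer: -5046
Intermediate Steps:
N = 2 (N = Mul(-2, -1) = 2)
l = -1025 (l = Mul(41, Add(2, -27)) = Mul(41, -25) = -1025)
V = 3960 (V = Mul(Add(35, 5), 99) = Mul(40, 99) = 3960)
Add(Add(l, Function('X')(Function('c')(6, 0), 29)), Mul(-1, V)) = Add(Add(-1025, -61), Mul(-1, 3960)) = Add(-1086, -3960) = -5046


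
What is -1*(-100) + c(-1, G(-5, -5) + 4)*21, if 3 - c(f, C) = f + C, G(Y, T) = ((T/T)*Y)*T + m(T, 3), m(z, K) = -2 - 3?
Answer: -320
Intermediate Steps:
m(z, K) = -5
G(Y, T) = -5 + T*Y (G(Y, T) = ((T/T)*Y)*T - 5 = (1*Y)*T - 5 = Y*T - 5 = T*Y - 5 = -5 + T*Y)
c(f, C) = 3 - C - f (c(f, C) = 3 - (f + C) = 3 - (C + f) = 3 + (-C - f) = 3 - C - f)
-1*(-100) + c(-1, G(-5, -5) + 4)*21 = -1*(-100) + (3 - ((-5 - 5*(-5)) + 4) - 1*(-1))*21 = 100 + (3 - ((-5 + 25) + 4) + 1)*21 = 100 + (3 - (20 + 4) + 1)*21 = 100 + (3 - 1*24 + 1)*21 = 100 + (3 - 24 + 1)*21 = 100 - 20*21 = 100 - 420 = -320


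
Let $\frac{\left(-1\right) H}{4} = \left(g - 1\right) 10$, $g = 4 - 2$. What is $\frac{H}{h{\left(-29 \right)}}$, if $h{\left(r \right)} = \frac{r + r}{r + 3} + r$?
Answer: $\frac{130}{87} \approx 1.4943$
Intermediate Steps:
$g = 2$
$H = -40$ ($H = - 4 \left(2 - 1\right) 10 = - 4 \cdot 1 \cdot 10 = \left(-4\right) 10 = -40$)
$h{\left(r \right)} = r + \frac{2 r}{3 + r}$ ($h{\left(r \right)} = \frac{2 r}{3 + r} + r = r + \frac{2 r}{3 + r}$)
$\frac{H}{h{\left(-29 \right)}} = - \frac{40}{\left(-29\right) \frac{1}{3 - 29} \left(5 - 29\right)} = - \frac{40}{\left(-29\right) \frac{1}{-26} \left(-24\right)} = - \frac{40}{\left(-29\right) \left(- \frac{1}{26}\right) \left(-24\right)} = - \frac{40}{- \frac{348}{13}} = \left(-40\right) \left(- \frac{13}{348}\right) = \frac{130}{87}$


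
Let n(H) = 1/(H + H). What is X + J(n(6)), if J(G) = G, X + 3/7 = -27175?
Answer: -2282729/84 ≈ -27175.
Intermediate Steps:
X = -190228/7 (X = -3/7 - 27175 = -190228/7 ≈ -27175.)
n(H) = 1/(2*H)
X + J(n(6)) = -190228/7 + (½)/6 = -190228/7 + (½)*(⅙) = -190228/7 + 1/12 = -2282729/84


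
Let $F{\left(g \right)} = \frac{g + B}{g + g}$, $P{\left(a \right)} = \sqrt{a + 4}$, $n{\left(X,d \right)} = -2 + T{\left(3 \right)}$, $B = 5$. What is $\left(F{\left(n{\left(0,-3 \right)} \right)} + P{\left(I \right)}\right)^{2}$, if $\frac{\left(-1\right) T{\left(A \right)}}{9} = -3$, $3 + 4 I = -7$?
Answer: $\frac{93}{50} + \frac{3 \sqrt{6}}{5} \approx 3.3297$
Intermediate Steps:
$I = - \frac{5}{2}$ ($I = - \frac{3}{4} + \frac{1}{4} \left(-7\right) = - \frac{3}{4} - \frac{7}{4} = - \frac{5}{2} \approx -2.5$)
$T{\left(A \right)} = 27$ ($T{\left(A \right)} = \left(-9\right) \left(-3\right) = 27$)
$n{\left(X,d \right)} = 25$ ($n{\left(X,d \right)} = -2 + 27 = 25$)
$P{\left(a \right)} = \sqrt{4 + a}$
$F{\left(g \right)} = \frac{5 + g}{2 g}$ ($F{\left(g \right)} = \frac{g + 5}{g + g} = \frac{5 + g}{2 g}$)
$\left(F{\left(n{\left(0,-3 \right)} \right)} + P{\left(I \right)}\right)^{2} = \left(\frac{5 + 25}{2 \cdot 25} + \sqrt{4 - \frac{5}{2}}\right)^{2} = \left(\frac{1}{2} \cdot \frac{1}{25} \cdot 30 + \sqrt{\frac{3}{2}}\right)^{2} = \left(\frac{3}{5} + \frac{\sqrt{6}}{2}\right)^{2}$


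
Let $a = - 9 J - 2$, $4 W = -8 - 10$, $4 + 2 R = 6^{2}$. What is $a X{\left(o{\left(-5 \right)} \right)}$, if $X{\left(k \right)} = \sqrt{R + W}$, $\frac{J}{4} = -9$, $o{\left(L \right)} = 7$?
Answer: $161 \sqrt{46} \approx 1092.0$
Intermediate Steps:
$R = 16$ ($R = -2 + \frac{6^{2}}{2} = -2 + \frac{1}{2} \cdot 36 = -2 + 18 = 16$)
$W = - \frac{9}{2}$ ($W = \frac{-8 - 10}{4} = \frac{1}{4} \left(-18\right) = - \frac{9}{2} \approx -4.5$)
$J = -36$ ($J = 4 \left(-9\right) = -36$)
$X{\left(k \right)} = \frac{\sqrt{46}}{2}$ ($X{\left(k \right)} = \sqrt{16 - \frac{9}{2}} = \sqrt{\frac{23}{2}} = \frac{\sqrt{46}}{2}$)
$a = 322$ ($a = \left(-9\right) \left(-36\right) - 2 = 324 - 2 = 322$)
$a X{\left(o{\left(-5 \right)} \right)} = 322 \frac{\sqrt{46}}{2} = 161 \sqrt{46}$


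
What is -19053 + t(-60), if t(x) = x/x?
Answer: -19052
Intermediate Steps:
t(x) = 1
-19053 + t(-60) = -19053 + 1 = -19052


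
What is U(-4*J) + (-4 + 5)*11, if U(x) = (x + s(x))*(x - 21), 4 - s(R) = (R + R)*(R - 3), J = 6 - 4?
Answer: 5231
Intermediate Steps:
J = 2
s(R) = 4 - 2*R*(-3 + R) (s(R) = 4 - (R + R)*(R - 3) = 4 - 2*R*(-3 + R))
U(x) = (-21 + x)*(4 - 2*x**2 + 7*x) (U(x) = (x + (4 - 2*x**2 + 6*x))*(x - 21) = (4 - 2*x**2 + 7*x)*(-21 + x) = (-21 + x)*(4 - 2*x**2 + 7*x))
U(-4*J) + (-4 + 5)*11 = (-84 - (-572)*2 - 2*(-4*2)**3 + 49*(-4*2)**2) + (-4 + 5)*11 = (-84 - 143*(-8) - 2*(-8)**3 + 49*(-8)**2) + 1*11 = (-84 + 1144 - 2*(-512) + 49*64) + 11 = (-84 + 1144 + 1024 + 3136) + 11 = 5220 + 11 = 5231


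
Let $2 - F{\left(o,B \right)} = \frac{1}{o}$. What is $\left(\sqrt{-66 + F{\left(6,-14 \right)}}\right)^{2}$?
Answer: $- \frac{385}{6} \approx -64.167$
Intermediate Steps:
$F{\left(o,B \right)} = 2 - \frac{1}{o}$
$\left(\sqrt{-66 + F{\left(6,-14 \right)}}\right)^{2} = \left(\sqrt{-66 + \left(2 - \frac{1}{6}\right)}\right)^{2} = \left(\sqrt{-66 + \frac{11}{6}}\right)^{2} = \left(\sqrt{- \frac{385}{6}}\right)^{2} = \left(\frac{i \sqrt{2310}}{6}\right)^{2} = - \frac{385}{6}$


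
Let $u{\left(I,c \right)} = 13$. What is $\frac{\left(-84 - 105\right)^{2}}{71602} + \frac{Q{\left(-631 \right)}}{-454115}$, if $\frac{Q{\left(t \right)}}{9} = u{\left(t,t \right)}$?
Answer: $\frac{16213064481}{32515542230} \approx 0.49862$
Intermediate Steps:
$Q{\left(t \right)} = 117$ ($Q{\left(t \right)} = 9 \cdot 13 = 117$)
$\frac{\left(-84 - 105\right)^{2}}{71602} + \frac{Q{\left(-631 \right)}}{-454115} = \frac{\left(-84 - 105\right)^{2}}{71602} + \frac{117}{-454115} = \left(-189\right)^{2} \cdot \frac{1}{71602} + 117 \left(- \frac{1}{454115}\right) = 35721 \cdot \frac{1}{71602} - \frac{117}{454115} = \frac{35721}{71602} - \frac{117}{454115} = \frac{16213064481}{32515542230}$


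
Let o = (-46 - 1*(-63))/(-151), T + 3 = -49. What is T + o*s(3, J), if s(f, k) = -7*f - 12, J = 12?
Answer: -7291/151 ≈ -48.285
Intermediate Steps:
s(f, k) = -12 - 7*f
T = -52 (T = -3 - 49 = -52)
o = -17/151 (o = (-46 + 63)*(-1/151) = 17*(-1/151) = -17/151 ≈ -0.11258)
T + o*s(3, J) = -52 - 17*(-12 - 7*3)/151 = -52 - 17*(-12 - 21)/151 = -52 - 17/151*(-33) = -52 + 561/151 = -7291/151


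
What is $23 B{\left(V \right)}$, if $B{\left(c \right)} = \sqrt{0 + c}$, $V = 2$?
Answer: $23 \sqrt{2} \approx 32.527$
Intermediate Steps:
$B{\left(c \right)} = \sqrt{c}$
$23 B{\left(V \right)} = 23 \sqrt{2}$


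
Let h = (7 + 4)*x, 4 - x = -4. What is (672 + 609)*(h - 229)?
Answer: -180621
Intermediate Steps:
x = 8 (x = 4 - 1*(-4) = 4 + 4 = 8)
h = 88 (h = (7 + 4)*8 = 11*8 = 88)
(672 + 609)*(h - 229) = (672 + 609)*(88 - 229) = 1281*(-141) = -180621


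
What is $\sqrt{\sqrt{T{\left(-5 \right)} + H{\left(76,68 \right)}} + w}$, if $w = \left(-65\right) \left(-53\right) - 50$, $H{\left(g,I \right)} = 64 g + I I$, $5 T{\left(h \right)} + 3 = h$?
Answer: $\frac{\sqrt{84875 + 770 \sqrt{10}}}{5} \approx 59.096$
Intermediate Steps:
$T{\left(h \right)} = - \frac{3}{5} + \frac{h}{5}$
$H{\left(g,I \right)} = I^{2} + 64 g$ ($H{\left(g,I \right)} = 64 g + I^{2} = I^{2} + 64 g$)
$w = 3395$ ($w = 3445 - 50 = 3395$)
$\sqrt{\sqrt{T{\left(-5 \right)} + H{\left(76,68 \right)}} + w} = \sqrt{\sqrt{\left(- \frac{3}{5} + \frac{1}{5} \left(-5\right)\right) + \left(68^{2} + 64 \cdot 76\right)} + 3395} = \sqrt{\sqrt{\left(- \frac{3}{5} - 1\right) + \left(4624 + 4864\right)} + 3395} = \sqrt{\sqrt{- \frac{8}{5} + 9488} + 3395} = \sqrt{\sqrt{\frac{47432}{5}} + 3395} = \sqrt{\frac{154 \sqrt{10}}{5} + 3395} = \sqrt{3395 + \frac{154 \sqrt{10}}{5}}$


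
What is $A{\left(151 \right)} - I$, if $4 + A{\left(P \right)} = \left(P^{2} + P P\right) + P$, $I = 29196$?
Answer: $16553$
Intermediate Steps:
$A{\left(P \right)} = -4 + P + 2 P^{2}$ ($A{\left(P \right)} = -4 + \left(\left(P^{2} + P P\right) + P\right) = -4 + \left(\left(P^{2} + P^{2}\right) + P\right) = -4 + \left(2 P^{2} + P\right) = -4 + \left(P + 2 P^{2}\right) = -4 + P + 2 P^{2}$)
$A{\left(151 \right)} - I = \left(-4 + 151 + 2 \cdot 151^{2}\right) - 29196 = \left(-4 + 151 + 2 \cdot 22801\right) - 29196 = \left(-4 + 151 + 45602\right) - 29196 = 45749 - 29196 = 16553$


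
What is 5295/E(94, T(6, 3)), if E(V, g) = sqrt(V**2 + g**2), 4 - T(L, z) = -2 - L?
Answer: 1059*sqrt(2245)/898 ≈ 55.876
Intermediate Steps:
T(L, z) = 6 + L (T(L, z) = 4 - (-2 - L) = 4 + (2 + L) = 6 + L)
5295/E(94, T(6, 3)) = 5295/(sqrt(94**2 + (6 + 6)**2)) = 5295/(sqrt(8836 + 12**2)) = 5295/(sqrt(8836 + 144)) = 5295/(sqrt(8980)) = 5295/((2*sqrt(2245))) = 5295*(sqrt(2245)/4490) = 1059*sqrt(2245)/898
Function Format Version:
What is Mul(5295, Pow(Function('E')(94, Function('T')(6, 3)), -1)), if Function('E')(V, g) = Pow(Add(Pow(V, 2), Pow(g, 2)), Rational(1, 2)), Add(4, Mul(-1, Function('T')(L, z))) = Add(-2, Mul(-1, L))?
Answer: Mul(Rational(1059, 898), Pow(2245, Rational(1, 2))) ≈ 55.876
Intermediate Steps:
Function('T')(L, z) = Add(6, L) (Function('T')(L, z) = Add(4, Mul(-1, Add(-2, Mul(-1, L)))) = Add(4, Add(2, L)) = Add(6, L))
Mul(5295, Pow(Function('E')(94, Function('T')(6, 3)), -1)) = Mul(5295, Pow(Pow(Add(Pow(94, 2), Pow(Add(6, 6), 2)), Rational(1, 2)), -1)) = Mul(5295, Pow(Pow(Add(8836, Pow(12, 2)), Rational(1, 2)), -1)) = Mul(5295, Pow(Pow(Add(8836, 144), Rational(1, 2)), -1)) = Mul(5295, Pow(Pow(8980, Rational(1, 2)), -1)) = Mul(5295, Pow(Mul(2, Pow(2245, Rational(1, 2))), -1)) = Mul(5295, Mul(Rational(1, 4490), Pow(2245, Rational(1, 2)))) = Mul(Rational(1059, 898), Pow(2245, Rational(1, 2)))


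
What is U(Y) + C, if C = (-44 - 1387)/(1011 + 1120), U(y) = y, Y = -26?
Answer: -56837/2131 ≈ -26.672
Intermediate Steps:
C = -1431/2131 ≈ -0.67152
U(Y) + C = -26 - 1431/2131 = -56837/2131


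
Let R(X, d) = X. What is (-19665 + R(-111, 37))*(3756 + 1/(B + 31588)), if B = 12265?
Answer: -3257341921344/43853 ≈ -7.4279e+7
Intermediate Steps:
(-19665 + R(-111, 37))*(3756 + 1/(B + 31588)) = (-19665 - 111)*(3756 + 1/(12265 + 31588)) = -19776*(3756 + 1/43853) = -19776*164711869/43853 = -3257341921344/43853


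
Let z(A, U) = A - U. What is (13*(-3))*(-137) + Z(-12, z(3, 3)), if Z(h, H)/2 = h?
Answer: 5319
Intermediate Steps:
Z(h, H) = 2*h
(13*(-3))*(-137) + Z(-12, z(3, 3)) = (13*(-3))*(-137) + 2*(-12) = -39*(-137) - 24 = 5343 - 24 = 5319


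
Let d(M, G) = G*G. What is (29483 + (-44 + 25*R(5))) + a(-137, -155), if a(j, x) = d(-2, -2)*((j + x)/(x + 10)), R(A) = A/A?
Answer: 4273448/145 ≈ 29472.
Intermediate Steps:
d(M, G) = G**2
R(A) = 1
a(j, x) = 4*(j + x)/(10 + x) (a(j, x) = (-2)**2*((j + x)/(x + 10)) = 4*((j + x)/(10 + x)) = 4*(j + x)/(10 + x))
(29483 + (-44 + 25*R(5))) + a(-137, -155) = (29483 + (-44 + 25*1)) + 4*(-137 - 155)/(10 - 155) = (29483 + (-44 + 25)) + 4*(-292)/(-145) = (29483 - 19) + 4*(-1/145)*(-292) = 29464 + 1168/145 = 4273448/145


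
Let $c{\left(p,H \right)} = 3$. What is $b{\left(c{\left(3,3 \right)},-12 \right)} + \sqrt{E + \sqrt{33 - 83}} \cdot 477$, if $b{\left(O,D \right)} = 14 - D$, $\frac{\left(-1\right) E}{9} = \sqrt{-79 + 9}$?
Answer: $26 + 477 \sqrt{i \left(- 9 \sqrt{70} + 5 \sqrt{2}\right)} \approx 2812.0 - 2786.0 i$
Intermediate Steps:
$E = - 9 i \sqrt{70}$ ($E = - 9 \sqrt{-79 + 9} = - 9 \sqrt{-70} = - 9 i \sqrt{70} \approx - 75.299 i$)
$b{\left(c{\left(3,3 \right)},-12 \right)} + \sqrt{E + \sqrt{33 - 83}} \cdot 477 = \left(14 - -12\right) + \sqrt{- 9 i \sqrt{70} + \sqrt{33 - 83}} \cdot 477 = \left(14 + 12\right) + \sqrt{- 9 i \sqrt{70} + \sqrt{-50}} \cdot 477 = 26 + \sqrt{- 9 i \sqrt{70} + 5 i \sqrt{2}} \cdot 477 = 26 + 477 \sqrt{- 9 i \sqrt{70} + 5 i \sqrt{2}}$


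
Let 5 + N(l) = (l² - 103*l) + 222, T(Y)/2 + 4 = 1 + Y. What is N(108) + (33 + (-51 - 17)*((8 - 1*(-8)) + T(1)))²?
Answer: 613846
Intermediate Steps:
T(Y) = -6 + 2*Y (T(Y) = -8 + 2*(1 + Y) = -8 + (2 + 2*Y) = -6 + 2*Y)
N(l) = 217 + l² - 103*l (N(l) = -5 + ((l² - 103*l) + 222) = -5 + (222 + l² - 103*l) = 217 + l² - 103*l)
N(108) + (33 + (-51 - 17)*((8 - 1*(-8)) + T(1)))² = (217 + 108² - 103*108) + (33 + (-51 - 17)*((8 - 1*(-8)) + (-6 + 2*1)))² = (217 + 11664 - 11124) + (33 - 68*((8 + 8) + (-6 + 2)))² = 757 + (33 - 68*(16 - 4))² = 757 + (33 - 68*12)² = 757 + (33 - 816)² = 757 + (-783)² = 757 + 613089 = 613846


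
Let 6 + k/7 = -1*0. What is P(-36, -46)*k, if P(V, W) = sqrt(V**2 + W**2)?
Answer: -84*sqrt(853) ≈ -2453.3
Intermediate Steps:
k = -42 (k = -42 + 7*(-1*0) = -42 + 7*0 = -42 + 0 = -42)
P(-36, -46)*k = sqrt((-36)**2 + (-46)**2)*(-42) = sqrt(1296 + 2116)*(-42) = sqrt(3412)*(-42) = (2*sqrt(853))*(-42) = -84*sqrt(853)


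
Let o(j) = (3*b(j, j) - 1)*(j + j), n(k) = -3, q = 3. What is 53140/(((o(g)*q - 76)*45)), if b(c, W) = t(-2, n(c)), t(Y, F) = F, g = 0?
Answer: -2657/171 ≈ -15.538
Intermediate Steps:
b(c, W) = -3
o(j) = -20*j (o(j) = (3*(-3) - 1)*(j + j) = (-9 - 1)*(2*j) = -20*j)
53140/(((o(g)*q - 76)*45)) = 53140/(((-20*0*3 - 76)*45)) = 53140/(((0*3 - 76)*45)) = 53140/(((0 - 76)*45)) = 53140/((-76*45)) = 53140/(-3420) = 53140*(-1/3420) = -2657/171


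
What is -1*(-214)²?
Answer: -45796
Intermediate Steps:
-1*(-214)² = -1*45796 = -45796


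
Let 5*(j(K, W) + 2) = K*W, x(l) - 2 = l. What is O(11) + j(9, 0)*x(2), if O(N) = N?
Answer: 3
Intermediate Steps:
x(l) = 2 + l
j(K, W) = -2 + K*W/5 (j(K, W) = -2 + (K*W)/5 = -2 + K*W/5)
O(11) + j(9, 0)*x(2) = 11 + (-2 + (1/5)*9*0)*(2 + 2) = 11 + (-2 + 0)*4 = 11 - 2*4 = 11 - 8 = 3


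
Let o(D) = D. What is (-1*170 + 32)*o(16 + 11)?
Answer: -3726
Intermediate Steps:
(-1*170 + 32)*o(16 + 11) = (-1*170 + 32)*(16 + 11) = (-170 + 32)*27 = -138*27 = -3726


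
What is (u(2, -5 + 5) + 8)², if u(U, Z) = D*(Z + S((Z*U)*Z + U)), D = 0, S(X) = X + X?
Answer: 64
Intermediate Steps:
S(X) = 2*X
u(U, Z) = 0 (u(U, Z) = 0*(Z + 2*((Z*U)*Z + U)) = 0*(Z + 2*((U*Z)*Z + U)) = 0*(Z + 2*(U*Z² + U)) = 0*(Z + 2*(U + U*Z²)) = 0*(Z + (2*U + 2*U*Z²)) = 0*(Z + 2*U + 2*U*Z²) = 0)
(u(2, -5 + 5) + 8)² = (0 + 8)² = 8² = 64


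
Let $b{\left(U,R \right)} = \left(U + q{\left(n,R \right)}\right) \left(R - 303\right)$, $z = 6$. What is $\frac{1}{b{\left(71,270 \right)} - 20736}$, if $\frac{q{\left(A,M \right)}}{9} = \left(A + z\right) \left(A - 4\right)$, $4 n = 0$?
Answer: $- \frac{1}{15951} \approx -6.2692 \cdot 10^{-5}$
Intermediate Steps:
$n = 0$ ($n = \frac{1}{4} \cdot 0 = 0$)
$q{\left(A,M \right)} = 9 \left(-4 + A\right) \left(6 + A\right)$ ($q{\left(A,M \right)} = 9 \left(A + 6\right) \left(A - 4\right) = 9 \left(6 + A\right) \left(-4 + A\right) = 9 \left(-4 + A\right) \left(6 + A\right)$)
$b{\left(U,R \right)} = \left(-303 + R\right) \left(-216 + U\right)$ ($b{\left(U,R \right)} = \left(U + \left(-216 + 9 \cdot 0^{2} + 18 \cdot 0\right)\right) \left(R - 303\right) = \left(U + \left(-216 + 9 \cdot 0 + 0\right)\right) \left(-303 + R\right) = \left(U + \left(-216 + 0 + 0\right)\right) \left(-303 + R\right) = \left(U - 216\right) \left(-303 + R\right) = \left(-216 + U\right) \left(-303 + R\right) = \left(-303 + R\right) \left(-216 + U\right)$)
$\frac{1}{b{\left(71,270 \right)} - 20736} = \frac{1}{\left(65448 - 21513 - 58320 + 270 \cdot 71\right) - 20736} = \frac{1}{\left(65448 - 21513 - 58320 + 19170\right) - 20736} = \frac{1}{4785 - 20736} = \frac{1}{-15951} = - \frac{1}{15951}$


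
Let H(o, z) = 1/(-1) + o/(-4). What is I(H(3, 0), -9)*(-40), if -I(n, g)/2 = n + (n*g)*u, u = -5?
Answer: -6440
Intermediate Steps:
H(o, z) = -1 - o/4 (H(o, z) = 1*(-1) + o*(-¼) = -1 - o/4)
I(n, g) = -2*n + 10*g*n (I(n, g) = -2*(n + (n*g)*(-5)) = -2*(n + (g*n)*(-5)) = -2*(n - 5*g*n) = -2*n + 10*g*n)
I(H(3, 0), -9)*(-40) = (2*(-1 - ¼*3)*(-1 + 5*(-9)))*(-40) = (2*(-1 - ¾)*(-1 - 45))*(-40) = (2*(-7/4)*(-46))*(-40) = 161*(-40) = -6440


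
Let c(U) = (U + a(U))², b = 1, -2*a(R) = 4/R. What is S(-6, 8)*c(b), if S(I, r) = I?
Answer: -6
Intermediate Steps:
a(R) = -2/R
c(U) = (U - 2/U)²
S(-6, 8)*c(b) = -6*(-2 + 1²)²/1² = -6*(-2 + 1)² = -6*(-1)² = -6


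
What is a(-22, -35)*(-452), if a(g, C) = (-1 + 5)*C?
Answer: 63280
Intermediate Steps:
a(g, C) = 4*C
a(-22, -35)*(-452) = (4*(-35))*(-452) = -140*(-452) = 63280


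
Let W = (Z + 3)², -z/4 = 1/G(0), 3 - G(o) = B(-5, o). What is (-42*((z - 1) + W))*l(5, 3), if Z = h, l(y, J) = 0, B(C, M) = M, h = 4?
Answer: 0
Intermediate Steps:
Z = 4
G(o) = 3 - o
z = -4/3 (z = -4/(3 - 1*0) = -4/(3 + 0) = -4/3 ≈ -1.3333)
W = 49 (W = (4 + 3)² = 7² = 49)
(-42*((z - 1) + W))*l(5, 3) = -42*((-4/3 - 1) + 49)*0 = -42*(-7/3 + 49)*0 = -42*140/3*0 = -1960*0 = 0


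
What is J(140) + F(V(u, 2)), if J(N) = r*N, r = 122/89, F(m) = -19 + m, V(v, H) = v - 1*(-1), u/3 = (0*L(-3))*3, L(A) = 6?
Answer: 15478/89 ≈ 173.91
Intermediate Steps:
u = 0 (u = 3*((0*6)*3) = 3*(0*3) = 3*0 = 0)
V(v, H) = 1 + v (V(v, H) = v + 1 = 1 + v)
r = 122/89 (r = 122*(1/89) = 122/89 ≈ 1.3708)
J(N) = 122*N/89
J(140) + F(V(u, 2)) = (122/89)*140 + (-19 + (1 + 0)) = 17080/89 + (-19 + 1) = 17080/89 - 18 = 15478/89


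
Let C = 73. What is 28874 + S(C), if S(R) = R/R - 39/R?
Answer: 2107836/73 ≈ 28874.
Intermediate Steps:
S(R) = 1 - 39/R
28874 + S(C) = 28874 + (-39 + 73)/73 = 28874 + (1/73)*34 = 28874 + 34/73 = 2107836/73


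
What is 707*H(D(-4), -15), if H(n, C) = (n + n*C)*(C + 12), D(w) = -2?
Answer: -59388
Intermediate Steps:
H(n, C) = (12 + C)*(n + C*n) (H(n, C) = (n + C*n)*(12 + C) = (12 + C)*(n + C*n))
707*H(D(-4), -15) = 707*(-2*(12 + (-15)**2 + 13*(-15))) = 707*(-2*(12 + 225 - 195)) = 707*(-2*42) = 707*(-84) = -59388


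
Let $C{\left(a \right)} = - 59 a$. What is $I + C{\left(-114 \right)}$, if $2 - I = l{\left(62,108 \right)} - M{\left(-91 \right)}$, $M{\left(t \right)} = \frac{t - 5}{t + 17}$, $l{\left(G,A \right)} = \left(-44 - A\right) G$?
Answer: $\frac{597672}{37} \approx 16153.0$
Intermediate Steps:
$l{\left(G,A \right)} = G \left(-44 - A\right)$
$M{\left(t \right)} = \frac{-5 + t}{17 + t}$
$I = \frac{348810}{37}$ ($I = 2 - \left(\left(-1\right) 62 \left(44 + 108\right) - \frac{-5 - 91}{17 - 91}\right) = 2 - \left(\left(-1\right) 62 \cdot 152 - \frac{1}{-74} \left(-96\right)\right) = 2 - \left(-9424 - \left(- \frac{1}{74}\right) \left(-96\right)\right) = 2 - \left(-9424 - \frac{48}{37}\right) = 2 - - \frac{348736}{37} = 2 + \frac{348736}{37} = \frac{348810}{37} \approx 9427.3$)
$I + C{\left(-114 \right)} = \frac{348810}{37} - -6726 = \frac{348810}{37} + 6726 = \frac{597672}{37}$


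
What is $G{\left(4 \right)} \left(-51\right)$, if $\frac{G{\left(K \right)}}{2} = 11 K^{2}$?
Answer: $-17952$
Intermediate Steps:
$G{\left(K \right)} = 22 K^{2}$ ($G{\left(K \right)} = 2 \cdot 11 K^{2} = 22 K^{2}$)
$G{\left(4 \right)} \left(-51\right) = 22 \cdot 4^{2} \left(-51\right) = 22 \cdot 16 \left(-51\right) = 352 \left(-51\right) = -17952$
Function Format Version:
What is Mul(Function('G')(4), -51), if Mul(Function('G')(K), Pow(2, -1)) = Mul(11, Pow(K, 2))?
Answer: -17952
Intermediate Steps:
Function('G')(K) = Mul(22, Pow(K, 2)) (Function('G')(K) = Mul(2, Mul(11, Pow(K, 2))) = Mul(22, Pow(K, 2)))
Mul(Function('G')(4), -51) = Mul(Mul(22, Pow(4, 2)), -51) = Mul(Mul(22, 16), -51) = Mul(352, -51) = -17952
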